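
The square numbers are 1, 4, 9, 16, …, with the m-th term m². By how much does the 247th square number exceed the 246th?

n² − (n−1)² = 2n − 1, so 247² − 246² = 2·247 − 1 = 493.

493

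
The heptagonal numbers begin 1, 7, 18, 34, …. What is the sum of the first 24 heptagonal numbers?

11800

Σ i(5i−3)/2 = (5Σi² − 3Σi) / 2 over i = 1..24.
Σi = 300 and Σi² = 4900.
(5·4900 − 3·300) / 2 = 23600/2 = 11800.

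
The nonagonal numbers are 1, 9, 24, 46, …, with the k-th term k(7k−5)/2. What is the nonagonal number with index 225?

The 225th nonagonal number is n(7n−5)/2 with n = 225.
225·(7·225 − 5)/2 = 225·1570/2 = 225·785 = 176625.

176625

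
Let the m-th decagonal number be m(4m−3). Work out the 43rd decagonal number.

The 43rd decagonal number is n(4n−3) with n = 43.
43·(4·43 − 3) = 43·169 = 7267.

7267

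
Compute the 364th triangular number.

The 364th triangular number is n(n+1)/2 with n = 364.
364·365/2 = 132860/2 = 66430.

66430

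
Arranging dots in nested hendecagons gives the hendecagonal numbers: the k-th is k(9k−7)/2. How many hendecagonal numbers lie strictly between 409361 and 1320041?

The n-th hendecagonal number is n(9n−7)/2.
Smallest index with value > 409361: n = 303 (giving 412080).
Largest index with value < 1320041: n = 541 (giving 1315171).
Indices 303 through 541: 239 terms.

239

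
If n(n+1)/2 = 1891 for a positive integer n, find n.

Set n(n+1)/2 = 1891, giving n² + n − 3782 = 0.
The discriminant is 1 + 8·1891 = 15129, and √15129 = 123.
So n = (-1 + 123) / 2 = 122/2 = 61.

61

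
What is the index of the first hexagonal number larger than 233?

Solve n(2n−1) > 233 for integer n.
The largest n with value ≤ 233 is 11 (since 231 ≤ 233 < 276), so the first above is n = 12, value 276.

12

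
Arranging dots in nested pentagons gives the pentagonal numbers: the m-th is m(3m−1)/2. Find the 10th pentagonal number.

The 10th pentagonal number is n(3n−1)/2 with n = 10.
10·(3·10 − 1)/2 = 10·29/2 = 145.

145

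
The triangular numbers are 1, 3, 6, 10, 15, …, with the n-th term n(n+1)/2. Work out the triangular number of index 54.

The 54th triangular number is n(n+1)/2 with n = 54.
54·55/2 = 2970/2 = 1485.

1485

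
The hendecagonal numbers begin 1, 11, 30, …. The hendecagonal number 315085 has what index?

265

Set n(9n−7)/2 = 315085, giving 9n² − 7n − 630170 = 0.
The discriminant is 49 + 72·315085 = 22686169, and √22686169 = 4763.
So n = (7 + 4763) / 18 = 4770/18 = 265.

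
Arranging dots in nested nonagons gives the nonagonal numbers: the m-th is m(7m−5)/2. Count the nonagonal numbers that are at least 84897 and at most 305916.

The n-th nonagonal number is n(7n−5)/2.
Smallest index with value ≥ 84897: n = 157 (giving 85879).
Largest index with value ≤ 305916: n = 296 (giving 305916).
Indices 157 through 296: 140 terms.

140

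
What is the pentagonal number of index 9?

117

9·(3·9 − 1)/2 = 9·26/2 = 9·13 = 117.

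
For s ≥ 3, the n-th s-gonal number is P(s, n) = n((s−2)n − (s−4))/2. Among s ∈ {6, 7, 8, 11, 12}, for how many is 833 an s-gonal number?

2

s = 6: P(6, 20) = 780 and P(6, 21) = 861; 833 is not s-gonal.
s = 7: P(7, 18) = 783 and P(7, 19) = 874; 833 is not s-gonal.
s = 8: P(8, 17) = 833. ✓
s = 11: P(11, 14) = 833. ✓
s = 12: P(12, 13) = 793 and P(12, 14) = 924; 833 is not s-gonal.
Hits: s ∈ {8, 11} → 2.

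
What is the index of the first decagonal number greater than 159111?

Solve n(4n−3) > 159111 for integer n.
The largest n with value ≤ 159111 is 199 (since 157807 ≤ 159111 < 159400), so the first above is n = 200, value 159400.

200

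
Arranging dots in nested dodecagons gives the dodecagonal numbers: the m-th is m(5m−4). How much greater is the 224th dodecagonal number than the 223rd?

Consecutive dodecagonal numbers differ by 10n − 9: here 10·224 − 9 = 2231.

2231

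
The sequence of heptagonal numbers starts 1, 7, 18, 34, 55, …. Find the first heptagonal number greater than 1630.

1651

Solve n(5n−3)/2 > 1630 for integer n.
The largest n with value ≤ 1630 is 25 (since 1525 ≤ 1630 < 1651), so the first above is n = 26, value 1651.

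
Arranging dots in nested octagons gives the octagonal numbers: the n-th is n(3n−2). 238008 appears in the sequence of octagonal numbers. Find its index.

Set n(3n−2) = 238008, giving 3n² − 2n − 238008 = 0.
So n = (2 + 1690) / 6 = 1692/6 = 282.
Check: 282·(3·282 − 2) = 238008. ✓

282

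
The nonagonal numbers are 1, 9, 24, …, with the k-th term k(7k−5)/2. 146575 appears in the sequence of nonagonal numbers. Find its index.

Set n(7n−5)/2 = 146575, giving 7n² − 5n − 293150 = 0.
The discriminant is 25 + 56·146575 = 8208225, and √8208225 = 2865.
So n = (5 + 2865) / 14 = 2870/14 = 205.

205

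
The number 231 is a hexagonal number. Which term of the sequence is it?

11

Set n(2n−1) = 231, giving 2n² − n − 231 = 0.
The discriminant is 1 + 8·231 = 1849, and √1849 = 43.
So n = (1 + 43) / 4 = 44/4 = 11.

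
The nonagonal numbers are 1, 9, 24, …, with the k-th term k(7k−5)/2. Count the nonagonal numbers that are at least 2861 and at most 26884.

60

The n-th nonagonal number is n(7n−5)/2.
Smallest index with value ≥ 2861: n = 29 (giving 2871).
Largest index with value ≤ 26884: n = 88 (giving 26884).
Indices 29 through 88: 60 terms.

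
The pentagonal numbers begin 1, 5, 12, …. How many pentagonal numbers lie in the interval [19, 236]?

The n-th pentagonal number is n(3n−1)/2.
Smallest index with value ≥ 19: n = 4 (giving 22).
Largest index with value ≤ 236: n = 12 (giving 210).
Indices 4 through 12: 9 terms.

9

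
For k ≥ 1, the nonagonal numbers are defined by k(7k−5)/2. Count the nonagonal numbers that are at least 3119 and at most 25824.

56

The n-th nonagonal number is n(7n−5)/2.
Smallest index with value ≥ 3119: n = 31 (giving 3286).
Largest index with value ≤ 25824: n = 86 (giving 25671).
Indices 31 through 86: 56 terms.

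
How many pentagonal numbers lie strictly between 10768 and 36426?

The n-th pentagonal number is n(3n−1)/2.
Smallest index with value > 10768: n = 85 (giving 10795).
Largest index with value < 36426: n = 155 (giving 35960).
Indices 85 through 155: 71 terms.

71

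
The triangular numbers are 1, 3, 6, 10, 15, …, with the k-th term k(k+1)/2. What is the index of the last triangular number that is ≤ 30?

Solve n(n+1)/2 ≤ 30 for integer n.
n = 7 gives 28 ≤ 30, while n = 8 gives 36 > 30; so the answer is index 7.

7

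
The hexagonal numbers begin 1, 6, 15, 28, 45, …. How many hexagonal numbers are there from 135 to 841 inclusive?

The n-th hexagonal number is n(2n−1).
Smallest index with value ≥ 135: n = 9 (giving 153).
Largest index with value ≤ 841: n = 20 (giving 780).
Indices 9 through 20: 12 terms.

12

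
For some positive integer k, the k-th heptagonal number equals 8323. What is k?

Set n(5n−3)/2 = 8323, giving 5n² − 3n − 16646 = 0.
The discriminant is 9 + 40·8323 = 332929, and √332929 = 577.
So n = (3 + 577) / 10 = 580/10 = 58.

58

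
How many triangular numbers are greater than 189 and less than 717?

The n-th triangular number is n(n+1)/2.
Smallest index with value > 189: n = 19 (giving 190).
Largest index with value < 717: n = 37 (giving 703).
Indices 19 through 37: 19 terms.

19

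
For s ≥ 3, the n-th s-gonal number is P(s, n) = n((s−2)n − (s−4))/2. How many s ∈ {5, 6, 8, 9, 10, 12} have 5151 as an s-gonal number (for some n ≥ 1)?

s = 5: P(5, 58) = 5017 and P(5, 59) = 5192; 5151 is not s-gonal.
s = 6: P(6, 51) = 5151. ✓
s = 8: P(8, 41) = 4961 and P(8, 42) = 5208; 5151 is not s-gonal.
s = 9: P(9, 38) = 4959 and P(9, 39) = 5226; 5151 is not s-gonal.
s = 10: P(10, 36) = 5076 and P(10, 37) = 5365; 5151 is not s-gonal.
s = 12: P(12, 32) = 4992 and P(12, 33) = 5313; 5151 is not s-gonal.
Hits: s ∈ {6} → 1.

1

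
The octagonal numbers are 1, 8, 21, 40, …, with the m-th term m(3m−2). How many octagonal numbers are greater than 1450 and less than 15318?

The n-th octagonal number is n(3n−2).
Smallest index with value > 1450: n = 23 (giving 1541).
Largest index with value < 15318: n = 71 (giving 14981).
Indices 23 through 71: 49 terms.

49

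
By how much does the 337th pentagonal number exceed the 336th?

1009

Consecutive pentagonal numbers differ by 3n − 2: here 3·337 − 2 = 1009.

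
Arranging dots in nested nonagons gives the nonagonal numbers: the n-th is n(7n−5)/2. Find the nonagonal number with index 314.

344301

The 314th nonagonal number is n(7n−5)/2 with n = 314.
314·(7·314 − 5)/2 = 314·2193/2 = 344301.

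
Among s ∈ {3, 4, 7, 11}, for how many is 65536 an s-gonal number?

1

s = 3: P(3, 361) = 65341 and P(3, 362) = 65703; 65536 is not s-gonal.
s = 4: P(4, 256) = 65536. ✓
s = 7: P(7, 162) = 65367 and P(7, 163) = 66178; 65536 is not s-gonal.
s = 11: P(11, 121) = 65461 and P(11, 122) = 66551; 65536 is not s-gonal.
Hits: s ∈ {4} → 1.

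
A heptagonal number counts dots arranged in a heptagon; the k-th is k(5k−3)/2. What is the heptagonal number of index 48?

The 48th heptagonal number is n(5n−3)/2 with n = 48.
48·(5·48 − 3)/2 = 48·237/2 = 5688.

5688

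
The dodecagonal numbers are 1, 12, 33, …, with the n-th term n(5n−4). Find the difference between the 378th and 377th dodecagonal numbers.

Consecutive dodecagonal numbers differ by 10n − 9: here 10·378 − 9 = 3771.

3771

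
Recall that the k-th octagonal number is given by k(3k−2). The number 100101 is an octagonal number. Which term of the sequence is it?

183

Set n(3n−2) = 100101, giving 3n² − 2n − 100101 = 0.
The discriminant is 4 + 12·100101 = 1201216, and √1201216 = 1096.
So n = (2 + 1096) / 6 = 1098/6 = 183.
Check: 183·(3·183 − 2) = 100101. ✓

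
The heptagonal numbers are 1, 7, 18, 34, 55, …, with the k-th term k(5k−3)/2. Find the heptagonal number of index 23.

The 23rd heptagonal number is n(5n−3)/2 with n = 23.
23·(5·23 − 3)/2 = 23·112/2 = 23·56 = 1288.

1288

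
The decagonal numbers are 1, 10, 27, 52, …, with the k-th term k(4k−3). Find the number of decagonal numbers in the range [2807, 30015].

61

The n-th decagonal number is n(4n−3).
Smallest index with value ≥ 2807: n = 27 (giving 2835).
Largest index with value ≤ 30015: n = 87 (giving 30015).
Indices 27 through 87: 61 terms.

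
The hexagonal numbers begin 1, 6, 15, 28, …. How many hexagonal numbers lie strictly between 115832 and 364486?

187

The n-th hexagonal number is n(2n−1).
Smallest index with value > 115832: n = 241 (giving 115921).
Largest index with value < 364486: n = 427 (giving 364231).
Indices 241 through 427: 187 terms.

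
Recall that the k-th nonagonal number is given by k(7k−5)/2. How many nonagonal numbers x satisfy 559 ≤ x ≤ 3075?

The n-th nonagonal number is n(7n−5)/2.
Smallest index with value ≥ 559: n = 13 (giving 559).
Largest index with value ≤ 3075: n = 30 (giving 3075).
Indices 13 through 30: 18 terms.

18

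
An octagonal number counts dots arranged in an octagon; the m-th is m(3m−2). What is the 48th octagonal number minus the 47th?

283

Consecutive octagonal numbers differ by 6n − 5: here 6·48 − 5 = 283.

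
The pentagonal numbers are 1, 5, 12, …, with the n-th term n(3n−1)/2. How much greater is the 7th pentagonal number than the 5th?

7·(3·7 − 1)/2 = 70 and 5·(3·5 − 1)/2 = 35.
Difference: 70 − 35 = 35.

35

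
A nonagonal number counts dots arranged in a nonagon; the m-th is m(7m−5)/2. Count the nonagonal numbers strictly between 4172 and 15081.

The n-th nonagonal number is n(7n−5)/2.
Smallest index with value > 4172: n = 35 (giving 4200).
Largest index with value < 15081: n = 65 (giving 14625).
Indices 35 through 65: 31 terms.

31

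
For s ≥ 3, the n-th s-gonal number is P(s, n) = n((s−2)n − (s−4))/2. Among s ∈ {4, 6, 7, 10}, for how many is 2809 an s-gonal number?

1

s = 4: P(4, 53) = 2809. ✓
s = 6: P(6, 37) = 2701 and P(6, 38) = 2850; 2809 is not s-gonal.
s = 7: P(7, 33) = 2673 and P(7, 34) = 2839; 2809 is not s-gonal.
s = 10: P(10, 26) = 2626 and P(10, 27) = 2835; 2809 is not s-gonal.
Hits: s ∈ {4} → 1.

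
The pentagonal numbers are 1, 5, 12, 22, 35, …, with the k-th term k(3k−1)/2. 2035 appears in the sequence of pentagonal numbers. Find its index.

37

Set n(3n−1)/2 = 2035, giving 3n² − n − 4070 = 0.
The discriminant is 1 + 24·2035 = 48841, and √48841 = 221.
So n = (1 + 221) / 6 = 222/6 = 37.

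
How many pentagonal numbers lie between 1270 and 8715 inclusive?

47

The n-th pentagonal number is n(3n−1)/2.
Smallest index with value ≥ 1270: n = 30 (giving 1335).
Largest index with value ≤ 8715: n = 76 (giving 8626).
Indices 30 through 76: 47 terms.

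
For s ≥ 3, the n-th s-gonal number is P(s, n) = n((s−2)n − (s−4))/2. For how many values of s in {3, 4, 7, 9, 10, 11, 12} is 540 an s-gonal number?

s = 3: P(3, 32) = 528 and P(3, 33) = 561; 540 is not s-gonal.
s = 4: P(4, 23) = 529 and P(4, 24) = 576; 540 is not s-gonal.
s = 7: P(7, 15) = 540. ✓
s = 9: P(9, 12) = 474 and P(9, 13) = 559; 540 is not s-gonal.
s = 10: P(10, 12) = 540. ✓
s = 11: P(11, 11) = 506 and P(11, 12) = 606; 540 is not s-gonal.
s = 12: P(12, 10) = 460 and P(12, 11) = 561; 540 is not s-gonal.
Hits: s ∈ {7, 10} → 2.

2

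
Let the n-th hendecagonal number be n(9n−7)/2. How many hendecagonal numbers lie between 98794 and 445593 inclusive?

167

The n-th hendecagonal number is n(9n−7)/2.
Smallest index with value ≥ 98794: n = 149 (giving 99383).
Largest index with value ≤ 445593: n = 315 (giving 445410).
Indices 149 through 315: 167 terms.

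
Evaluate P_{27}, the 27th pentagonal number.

1080

27·(3·27 − 1)/2 = 27·80/2 = 27·40 = 1080.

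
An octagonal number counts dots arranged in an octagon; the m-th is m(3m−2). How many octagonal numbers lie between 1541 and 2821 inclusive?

9

The n-th octagonal number is n(3n−2).
Smallest index with value ≥ 1541: n = 23 (giving 1541).
Largest index with value ≤ 2821: n = 31 (giving 2821).
Indices 23 through 31: 9 terms.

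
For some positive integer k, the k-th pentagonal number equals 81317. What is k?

233

Set n(3n−1)/2 = 81317, giving 3n² − n − 162634 = 0.
The discriminant is 1 + 24·81317 = 1951609, and √1951609 = 1397.
So n = (1 + 1397) / 6 = 1398/6 = 233.
Check: 233·(3·233 − 1)/2 = 81317. ✓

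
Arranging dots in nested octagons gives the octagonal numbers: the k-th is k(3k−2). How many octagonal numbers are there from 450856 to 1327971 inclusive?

The n-th octagonal number is n(3n−2).
Smallest index with value ≥ 450856: n = 388 (giving 450856).
Largest index with value ≤ 1327971: n = 665 (giving 1325345).
Indices 388 through 665: 278 terms.

278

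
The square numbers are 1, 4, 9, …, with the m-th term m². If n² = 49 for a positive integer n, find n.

7

We need n² = 49, so n = √49 = 7.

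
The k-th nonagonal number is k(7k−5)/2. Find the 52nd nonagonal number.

52·(7·52 − 5)/2 = 52·359/2 = 9334.

9334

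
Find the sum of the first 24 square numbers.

Σ_{i=1}^{24} i² = 24·25·49/6 = 4900.

4900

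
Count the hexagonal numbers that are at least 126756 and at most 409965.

202

The n-th hexagonal number is n(2n−1).
Smallest index with value ≥ 126756: n = 252 (giving 126756).
Largest index with value ≤ 409965: n = 453 (giving 409965).
Indices 252 through 453: 202 terms.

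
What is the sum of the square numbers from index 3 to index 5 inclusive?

Σ_{i=3}^{5} i² = 55 − 5 = 50.

50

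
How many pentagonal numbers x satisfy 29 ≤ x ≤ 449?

The n-th pentagonal number is n(3n−1)/2.
Smallest index with value ≥ 29: n = 5 (giving 35).
Largest index with value ≤ 449: n = 17 (giving 425).
Indices 5 through 17: 13 terms.

13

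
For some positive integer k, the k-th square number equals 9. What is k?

We need n² = 9, so n = √9 = 3.

3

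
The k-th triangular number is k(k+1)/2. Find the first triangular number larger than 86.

91

Solve n(n+1)/2 > 86 for integer n.
The largest n with value ≤ 86 is 12 (since 78 ≤ 86 < 91), so the first above is n = 13, value 91.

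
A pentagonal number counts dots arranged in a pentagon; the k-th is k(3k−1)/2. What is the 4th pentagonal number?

22

The 4th pentagonal number is n(3n−1)/2 with n = 4.
4·(3·4 − 1)/2 = 4·11/2 = 22.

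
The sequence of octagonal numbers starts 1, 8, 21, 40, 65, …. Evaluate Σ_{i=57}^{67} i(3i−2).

Σ i(3i−2) = 3Σi² − 2Σi over i = 57..67.
Σi = 2278 − 1596 = 682 and Σi² = 102510 − 60116 = 42394.
3·42394 − 2·682 = 125818.

125818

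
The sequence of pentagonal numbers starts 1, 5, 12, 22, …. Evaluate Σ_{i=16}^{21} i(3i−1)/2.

3051

Σ i(3i−1)/2 = (3Σi² − Σi) / 2 over i = 16..21.
Σi = 231 − 120 = 111 and Σi² = 3311 − 1240 = 2071.
(3·2071 − 1·111) / 2 = 6102/2 = 3051.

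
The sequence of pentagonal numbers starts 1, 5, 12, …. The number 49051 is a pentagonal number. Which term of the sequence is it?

181

Set n(3n−1)/2 = 49051, giving 3n² − n − 98102 = 0.
The discriminant is 1 + 24·49051 = 1177225, and √1177225 = 1085.
So n = (1 + 1085) / 6 = 1086/6 = 181.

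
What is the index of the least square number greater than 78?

9

Solve n² > 78 for integer n.
The largest n with value ≤ 78 is 8 (since 64 ≤ 78 < 81), so the first above is n = 9, value 81.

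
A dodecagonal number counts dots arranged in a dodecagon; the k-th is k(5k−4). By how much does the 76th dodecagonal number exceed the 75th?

751

Consecutive dodecagonal numbers differ by 10n − 9: here 10·76 − 9 = 751.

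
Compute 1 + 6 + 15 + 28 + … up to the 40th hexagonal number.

43460

Σ i(2i−1) = 2Σi² − Σi over i = 1..40.
Σi = 820 and Σi² = 22140.
2·22140 − 1·820 = 43460.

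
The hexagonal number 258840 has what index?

Set n(2n−1) = 258840, giving 2n² − n − 258840 = 0.
The discriminant is 1 + 8·258840 = 2070721, and √2070721 = 1439.
So n = (1 + 1439) / 4 = 1440/4 = 360.

360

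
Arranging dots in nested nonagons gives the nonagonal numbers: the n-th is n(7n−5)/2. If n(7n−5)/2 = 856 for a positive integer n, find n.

Set n(7n−5)/2 = 856, giving 7n² − 5n − 1712 = 0.
The discriminant is 25 + 56·856 = 47961, and √47961 = 219.
So n = (5 + 219) / 14 = 224/14 = 16.

16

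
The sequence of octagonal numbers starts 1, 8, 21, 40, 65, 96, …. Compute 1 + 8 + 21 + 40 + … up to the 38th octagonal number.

Σ i(3i−2) = 3Σi² − 2Σi over i = 1..38.
Σi = 741 and Σi² = 19019.
3·19019 − 2·741 = 55575.

55575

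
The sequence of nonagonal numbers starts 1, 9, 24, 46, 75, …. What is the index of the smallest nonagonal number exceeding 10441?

55

Solve n(7n−5)/2 > 10441 for integer n.
The largest n with value ≤ 10441 is 54 (since 10071 ≤ 10441 < 10450), so the first above is n = 55, value 10450.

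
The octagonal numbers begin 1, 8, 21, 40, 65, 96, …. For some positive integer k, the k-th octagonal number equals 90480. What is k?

Set n(3n−2) = 90480, giving 3n² − 2n − 90480 = 0.
The discriminant is 4 + 12·90480 = 1085764, and √1085764 = 1042.
So n = (2 + 1042) / 6 = 1044/6 = 174.

174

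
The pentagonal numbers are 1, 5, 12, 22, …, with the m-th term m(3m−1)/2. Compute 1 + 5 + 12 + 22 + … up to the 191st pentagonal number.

3502176

Σ i(3i−1)/2 = (3Σi² − Σi) / 2 over i = 1..191.
Σi = 18336 and Σi² = 2340896.
(3·2340896 − 1·18336) / 2 = 7004352/2 = 3502176.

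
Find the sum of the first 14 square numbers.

Σ_{i=1}^{14} i² = 14·15·29/6 = 1015.

1015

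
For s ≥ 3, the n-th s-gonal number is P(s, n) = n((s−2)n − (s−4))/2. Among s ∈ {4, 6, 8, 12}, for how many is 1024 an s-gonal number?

s = 4: P(4, 32) = 1024. ✓
s = 6: P(6, 22) = 946 and P(6, 23) = 1035; 1024 is not s-gonal.
s = 8: P(8, 18) = 936 and P(8, 19) = 1045; 1024 is not s-gonal.
s = 12: P(12, 14) = 924 and P(12, 15) = 1065; 1024 is not s-gonal.
Hits: s ∈ {4} → 1.

1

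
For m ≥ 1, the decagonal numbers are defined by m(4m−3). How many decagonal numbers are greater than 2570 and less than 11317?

28

The n-th decagonal number is n(4n−3).
Smallest index with value > 2570: n = 26 (giving 2626).
Largest index with value < 11317: n = 53 (giving 11077).
Indices 26 through 53: 28 terms.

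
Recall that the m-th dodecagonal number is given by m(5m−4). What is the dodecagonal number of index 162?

The 162nd dodecagonal number is n(5n−4) with n = 162.
162·(5·162 − 4) = 162·806 = 130572.

130572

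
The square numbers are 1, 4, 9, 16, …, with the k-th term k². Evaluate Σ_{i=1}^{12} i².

Σ_{i=1}^{12} i² = 12·13·25/6 = 650.

650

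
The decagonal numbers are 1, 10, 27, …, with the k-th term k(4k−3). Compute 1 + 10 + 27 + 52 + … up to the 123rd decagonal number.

2488618

Σ i(4i−3) = 4Σi² − 3Σi over i = 1..123.
Σi = 7626 and Σi² = 627874.
4·627874 − 3·7626 = 2488618.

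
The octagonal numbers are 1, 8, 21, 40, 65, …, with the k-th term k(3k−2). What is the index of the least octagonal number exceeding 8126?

Solve n(3n−2) > 8126 for integer n.
The largest n with value ≤ 8126 is 52 (since 8008 ≤ 8126 < 8321), so the first above is n = 53, value 8321.

53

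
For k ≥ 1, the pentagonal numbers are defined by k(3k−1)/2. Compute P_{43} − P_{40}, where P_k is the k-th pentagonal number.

372

43·(3·43 − 1)/2 = 2752 and 40·(3·40 − 1)/2 = 2380.
Difference: 2752 − 2380 = 372.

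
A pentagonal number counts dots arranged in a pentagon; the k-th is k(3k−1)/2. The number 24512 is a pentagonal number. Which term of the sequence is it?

128

Set n(3n−1)/2 = 24512, giving 3n² − n − 49024 = 0.
The discriminant is 1 + 24·24512 = 588289, and √588289 = 767.
So n = (1 + 767) / 6 = 768/6 = 128.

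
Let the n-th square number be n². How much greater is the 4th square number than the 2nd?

12

4² = 16 and 2² = 4.
Difference: 16 − 4 = 12.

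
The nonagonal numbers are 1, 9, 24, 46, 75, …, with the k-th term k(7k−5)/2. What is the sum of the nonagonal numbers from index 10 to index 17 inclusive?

4980

Σ i(7i−5)/2 = (7Σi² − 5Σi) / 2 over i = 10..17.
Σi = 153 − 45 = 108 and Σi² = 1785 − 285 = 1500.
(7·1500 − 5·108) / 2 = 9960/2 = 4980.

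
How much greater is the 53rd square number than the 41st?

53² = 2809 and 41² = 1681.
Difference: 2809 − 1681 = 1128.

1128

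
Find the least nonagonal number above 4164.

4200

Solve n(7n−5)/2 > 4164 for integer n.
The largest n with value ≤ 4164 is 34 (since 3961 ≤ 4164 < 4200), so the first above is n = 35, value 4200.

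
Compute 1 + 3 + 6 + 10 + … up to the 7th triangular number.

84

Σ i(i+1)/2 = (Σi² + Σi) / 2 over i = 1..7.
Σi = 28 and Σi² = 140.
(1·140 + 1·28) / 2 = 168/2 = 84.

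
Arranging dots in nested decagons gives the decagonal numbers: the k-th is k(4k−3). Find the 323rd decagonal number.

The 323rd decagonal number is n(4n−3) with n = 323.
323·(4·323 − 3) = 323·1289 = 416347.

416347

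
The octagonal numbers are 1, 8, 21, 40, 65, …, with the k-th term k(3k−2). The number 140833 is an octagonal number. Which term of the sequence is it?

Set n(3n−2) = 140833, giving 3n² − 2n − 140833 = 0.
The discriminant is 4 + 12·140833 = 1690000, and √1690000 = 1300.
So n = (2 + 1300) / 6 = 1302/6 = 217.
Check: 217·(3·217 − 2) = 140833. ✓

217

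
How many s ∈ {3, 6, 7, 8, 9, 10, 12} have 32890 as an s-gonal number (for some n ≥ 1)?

1

s = 3: P(3, 255) = 32640 and P(3, 256) = 32896; 32890 is not s-gonal.
s = 6: P(6, 128) = 32640 and P(6, 129) = 33153; 32890 is not s-gonal.
s = 7: P(7, 115) = 32890. ✓
s = 8: P(8, 105) = 32865 and P(8, 106) = 33496; 32890 is not s-gonal.
s = 9: P(9, 97) = 32689 and P(9, 98) = 33369; 32890 is not s-gonal.
s = 10: P(10, 91) = 32851 and P(10, 92) = 33580; 32890 is not s-gonal.
s = 12: P(12, 81) = 32481 and P(12, 82) = 33292; 32890 is not s-gonal.
Hits: s ∈ {7} → 1.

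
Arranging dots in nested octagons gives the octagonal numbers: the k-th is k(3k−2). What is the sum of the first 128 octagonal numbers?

2105280

Σ i(3i−2) = 3Σi² − 2Σi over i = 1..128.
Σi = 8256 and Σi² = 707264.
3·707264 − 2·8256 = 2105280.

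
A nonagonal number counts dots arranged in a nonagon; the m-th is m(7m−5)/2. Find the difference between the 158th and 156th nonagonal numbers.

2193

158·(7·158 − 5)/2 = 86979 and 156·(7·156 − 5)/2 = 84786.
Difference: 86979 − 84786 = 2193.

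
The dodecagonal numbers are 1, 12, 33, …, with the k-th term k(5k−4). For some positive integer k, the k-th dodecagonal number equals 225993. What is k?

213

Set n(5n−4) = 225993, giving 5n² − 4n − 225993 = 0.
The discriminant is 16 + 20·225993 = 4519876, and √4519876 = 2126.
So n = (4 + 2126) / 10 = 2130/10 = 213.
Check: 213·(5·213 − 4) = 225993. ✓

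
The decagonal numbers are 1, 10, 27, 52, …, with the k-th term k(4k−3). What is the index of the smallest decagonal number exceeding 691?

Solve n(4n−3) > 691 for integer n.
The largest n with value ≤ 691 is 13 (since 637 ≤ 691 < 742), so the first above is n = 14, value 742.

14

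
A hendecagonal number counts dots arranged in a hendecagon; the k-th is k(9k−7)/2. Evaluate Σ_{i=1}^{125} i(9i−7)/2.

Σ i(9i−7)/2 = (9Σi² − 7Σi) / 2 over i = 1..125.
Σi = 7875 and Σi² = 658875.
(9·658875 − 7·7875) / 2 = 5874750/2 = 2937375.

2937375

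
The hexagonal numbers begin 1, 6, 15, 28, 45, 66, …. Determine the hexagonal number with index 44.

The 44th hexagonal number is n(2n−1) with n = 44.
44·(2·44 − 1) = 44·87 = 3828.

3828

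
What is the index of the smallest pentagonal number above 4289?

54

Solve n(3n−1)/2 > 4289 for integer n.
The largest n with value ≤ 4289 is 53 (since 4187 ≤ 4289 < 4347), so the first above is n = 54, value 4347.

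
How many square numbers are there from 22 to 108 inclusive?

6

The n-th square number is n².
Smallest index with value ≥ 22: n = 5 (giving 25).
Largest index with value ≤ 108: n = 10 (giving 100).
Indices 5 through 10: 6 terms.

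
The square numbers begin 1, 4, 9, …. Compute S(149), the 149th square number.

The 149th square number is n² with n = 149.
149² = 22201.

22201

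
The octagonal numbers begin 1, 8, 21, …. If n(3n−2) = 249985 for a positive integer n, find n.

Set n(3n−2) = 249985, giving 3n² − 2n − 249985 = 0.
The discriminant is 4 + 12·249985 = 2999824, and √2999824 = 1732.
So n = (2 + 1732) / 6 = 1734/6 = 289.

289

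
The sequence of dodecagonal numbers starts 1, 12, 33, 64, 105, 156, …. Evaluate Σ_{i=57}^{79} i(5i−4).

Σ i(5i−4) = 5Σi² − 4Σi over i = 57..79.
Σi = 3160 − 1596 = 1564 and Σi² = 167480 − 60116 = 107364.
5·107364 − 4·1564 = 530564.

530564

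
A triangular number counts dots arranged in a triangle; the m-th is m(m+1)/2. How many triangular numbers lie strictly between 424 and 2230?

38

The n-th triangular number is n(n+1)/2.
Smallest index with value > 424: n = 29 (giving 435).
Largest index with value < 2230: n = 66 (giving 2211).
Indices 29 through 66: 38 terms.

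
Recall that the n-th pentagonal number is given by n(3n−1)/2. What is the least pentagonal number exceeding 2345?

Solve n(3n−1)/2 > 2345 for integer n.
The largest n with value ≤ 2345 is 39 (since 2262 ≤ 2345 < 2380), so the first above is n = 40, value 2380.

2380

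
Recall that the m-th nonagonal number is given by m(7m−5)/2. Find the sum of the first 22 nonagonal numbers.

12650

Σ i(7i−5)/2 = (7Σi² − 5Σi) / 2 over i = 1..22.
Σi = 253 and Σi² = 3795.
(7·3795 − 5·253) / 2 = 25300/2 = 12650.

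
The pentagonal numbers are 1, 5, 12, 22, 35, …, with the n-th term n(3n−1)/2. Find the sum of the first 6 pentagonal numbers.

Σ i(3i−1)/2 = (3Σi² − Σi) / 2 over i = 1..6.
Σi = 21 and Σi² = 91.
(3·91 − 1·21) / 2 = 252/2 = 126.

126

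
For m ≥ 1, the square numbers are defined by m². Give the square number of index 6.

36

6² = 36.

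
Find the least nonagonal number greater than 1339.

Solve n(7n−5)/2 > 1339 for integer n.
The largest n with value ≤ 1339 is 19 (since 1216 ≤ 1339 < 1350), so the first above is n = 20, value 1350.

1350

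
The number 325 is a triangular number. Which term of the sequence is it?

25

Set n(n+1)/2 = 325, giving n² + n − 650 = 0.
The discriminant is 1 + 8·325 = 2601, and √2601 = 51.
So n = (-1 + 51) / 2 = 50/2 = 25.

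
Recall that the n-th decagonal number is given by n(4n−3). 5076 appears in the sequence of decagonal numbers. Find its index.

36

Set n(4n−3) = 5076, giving 4n² − 3n − 5076 = 0.
The discriminant is 9 + 16·5076 = 81225, and √81225 = 285.
So n = (3 + 285) / 8 = 288/8 = 36.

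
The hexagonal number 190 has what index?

Set n(2n−1) = 190, giving 2n² − n − 190 = 0.
The discriminant is 1 + 8·190 = 1521, and √1521 = 39.
So n = (1 + 39) / 4 = 40/4 = 10.

10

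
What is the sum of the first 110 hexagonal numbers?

Σ i(2i−1) = 2Σi² − Σi over i = 1..110.
Σi = 6105 and Σi² = 449735.
2·449735 − 1·6105 = 893365.

893365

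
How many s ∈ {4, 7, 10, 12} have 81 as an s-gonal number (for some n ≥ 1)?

2

s = 4: P(4, 9) = 81. ✓
s = 7: P(7, 6) = 81. ✓
s = 10: P(10, 4) = 52 and P(10, 5) = 85; 81 is not s-gonal.
s = 12: P(12, 4) = 64 and P(12, 5) = 105; 81 is not s-gonal.
Hits: s ∈ {4, 7} → 2.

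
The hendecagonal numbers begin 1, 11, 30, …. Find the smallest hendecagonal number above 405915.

Solve n(9n−7)/2 > 405915 for integer n.
The largest n with value ≤ 405915 is 300 (since 403950 ≤ 405915 < 406651), so the first above is n = 301, value 406651.

406651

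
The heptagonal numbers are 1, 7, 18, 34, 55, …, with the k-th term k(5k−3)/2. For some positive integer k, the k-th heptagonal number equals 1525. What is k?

Set n(5n−3)/2 = 1525, giving 5n² − 3n − 3050 = 0.
The discriminant is 9 + 40·1525 = 61009, and √61009 = 247.
So n = (3 + 247) / 10 = 250/10 = 25.
Check: 25·(5·25 − 3)/2 = 1525. ✓

25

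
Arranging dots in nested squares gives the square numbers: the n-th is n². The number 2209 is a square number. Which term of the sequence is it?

47

We need n² = 2209, so n = √2209 = 47.
Check: 47² = 2209. ✓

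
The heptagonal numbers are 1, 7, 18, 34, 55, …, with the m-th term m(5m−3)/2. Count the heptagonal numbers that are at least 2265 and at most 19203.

The n-th heptagonal number is n(5n−3)/2.
Smallest index with value ≥ 2265: n = 31 (giving 2356).
Largest index with value ≤ 19203: n = 87 (giving 18792).
Indices 31 through 87: 57 terms.

57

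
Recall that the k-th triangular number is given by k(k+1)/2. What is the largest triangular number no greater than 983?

946

Solve n(n+1)/2 ≤ 983 for integer n.
n = 43 gives 946 ≤ 983, while n = 44 gives 990 > 983; so the answer is 946.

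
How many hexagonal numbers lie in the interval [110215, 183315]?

The n-th hexagonal number is n(2n−1).
Smallest index with value ≥ 110215: n = 235 (giving 110215).
Largest index with value ≤ 183315: n = 303 (giving 183315).
Indices 235 through 303: 69 terms.

69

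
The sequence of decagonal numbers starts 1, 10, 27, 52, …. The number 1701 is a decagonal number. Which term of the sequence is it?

Set n(4n−3) = 1701, giving 4n² − 3n − 1701 = 0.
The discriminant is 9 + 16·1701 = 27225, and √27225 = 165.
So n = (3 + 165) / 8 = 168/8 = 21.

21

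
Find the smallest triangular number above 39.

Solve n(n+1)/2 > 39 for integer n.
The largest n with value ≤ 39 is 8 (since 36 ≤ 39 < 45), so the first above is n = 9, value 45.

45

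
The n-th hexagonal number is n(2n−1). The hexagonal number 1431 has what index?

Set n(2n−1) = 1431, giving 2n² − n − 1431 = 0.
So n = (1 + 107) / 4 = 108/4 = 27.

27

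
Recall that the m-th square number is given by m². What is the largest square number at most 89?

Solve n² ≤ 89 for integer n.
n = 9 gives 81 ≤ 89, while n = 10 gives 100 > 89; so the answer is 81.

81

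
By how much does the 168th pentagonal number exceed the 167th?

502

Consecutive pentagonal numbers differ by 3n − 2: here 3·168 − 2 = 502.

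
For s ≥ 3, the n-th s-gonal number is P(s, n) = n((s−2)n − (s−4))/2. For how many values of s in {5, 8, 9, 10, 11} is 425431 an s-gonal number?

s = 5: P(5, 532) = 424270 and P(5, 533) = 425867; 425431 is not s-gonal.
s = 8: P(8, 376) = 423376 and P(8, 377) = 425633; 425431 is not s-gonal.
s = 9: P(9, 349) = 425431. ✓
s = 10: P(10, 326) = 424126 and P(10, 327) = 426735; 425431 is not s-gonal.
s = 11: P(11, 307) = 423046 and P(11, 308) = 425810; 425431 is not s-gonal.
Hits: s ∈ {9} → 1.

1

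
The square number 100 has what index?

We need n² = 100, so n = √100 = 10.
Check: 10² = 100. ✓

10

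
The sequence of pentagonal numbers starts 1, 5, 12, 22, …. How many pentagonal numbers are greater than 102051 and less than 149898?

The n-th pentagonal number is n(3n−1)/2.
Smallest index with value > 102051: n = 262 (giving 102835).
Largest index with value < 149898: n = 316 (giving 149626).
Indices 262 through 316: 55 terms.

55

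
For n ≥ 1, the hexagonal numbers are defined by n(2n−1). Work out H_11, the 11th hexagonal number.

11·(2·11 − 1) = 11·21 = 231.

231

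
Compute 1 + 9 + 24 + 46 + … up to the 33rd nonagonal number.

Σ i(7i−5)/2 = (7Σi² − 5Σi) / 2 over i = 1..33.
Σi = 561 and Σi² = 12529.
(7·12529 − 5·561) / 2 = 84898/2 = 42449.

42449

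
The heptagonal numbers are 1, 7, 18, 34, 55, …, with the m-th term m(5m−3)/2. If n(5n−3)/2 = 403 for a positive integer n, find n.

Set n(5n−3)/2 = 403, giving 5n² − 3n − 806 = 0.
The discriminant is 9 + 40·403 = 16129, and √16129 = 127.
So n = (3 + 127) / 10 = 130/10 = 13.
Check: 13·(5·13 − 3)/2 = 403. ✓

13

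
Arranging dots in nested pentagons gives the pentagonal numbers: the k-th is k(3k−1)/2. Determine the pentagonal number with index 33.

The 33rd pentagonal number is n(3n−1)/2 with n = 33.
33·(3·33 − 1)/2 = 33·98/2 = 33·49 = 1617.

1617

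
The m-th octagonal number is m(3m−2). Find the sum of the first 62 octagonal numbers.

Σ i(3i−2) = 3Σi² − 2Σi over i = 1..62.
Σi = 1953 and Σi² = 81375.
3·81375 − 2·1953 = 240219.

240219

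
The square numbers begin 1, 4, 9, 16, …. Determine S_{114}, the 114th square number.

The 114th square number is n² with n = 114.
114² = 12996.

12996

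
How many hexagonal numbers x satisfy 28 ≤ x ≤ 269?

The n-th hexagonal number is n(2n−1).
Smallest index with value ≥ 28: n = 4 (giving 28).
Largest index with value ≤ 269: n = 11 (giving 231).
Indices 4 through 11: 8 terms.

8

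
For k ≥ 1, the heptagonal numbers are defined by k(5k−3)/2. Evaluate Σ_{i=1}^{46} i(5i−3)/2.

Σ i(5i−3)/2 = (5Σi² − 3Σi) / 2 over i = 1..46.
Σi = 1081 and Σi² = 33511.
(5·33511 − 3·1081) / 2 = 164312/2 = 82156.

82156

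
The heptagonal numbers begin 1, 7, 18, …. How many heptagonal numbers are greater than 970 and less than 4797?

24

The n-th heptagonal number is n(5n−3)/2.
Smallest index with value > 970: n = 21 (giving 1071).
Largest index with value < 4797: n = 44 (giving 4774).
Indices 21 through 44: 24 terms.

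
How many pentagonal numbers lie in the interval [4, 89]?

6

The n-th pentagonal number is n(3n−1)/2.
Smallest index with value ≥ 4: n = 2 (giving 5).
Largest index with value ≤ 89: n = 7 (giving 70).
Indices 2 through 7: 6 terms.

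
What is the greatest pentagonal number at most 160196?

Solve n(3n−1)/2 ≤ 160196 for integer n.
n = 326 gives 159251 ≤ 160196, while n = 327 gives 160230 > 160196; so the answer is 159251.

159251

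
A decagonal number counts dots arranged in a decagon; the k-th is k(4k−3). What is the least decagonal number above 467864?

Solve n(4n−3) > 467864 for integer n.
The largest n with value ≤ 467864 is 342 (since 466830 ≤ 467864 < 469567), so the first above is n = 343, value 469567.

469567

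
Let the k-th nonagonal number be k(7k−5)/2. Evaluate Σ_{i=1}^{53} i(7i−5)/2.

Σ i(7i−5)/2 = (7Σi² − 5Σi) / 2 over i = 1..53.
Σi = 1431 and Σi² = 51039.
(7·51039 − 5·1431) / 2 = 350118/2 = 175059.

175059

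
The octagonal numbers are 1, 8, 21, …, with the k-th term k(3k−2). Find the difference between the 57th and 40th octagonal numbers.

4913

57·(3·57 − 2) = 9633 and 40·(3·40 − 2) = 4720.
Difference: 9633 − 4720 = 4913.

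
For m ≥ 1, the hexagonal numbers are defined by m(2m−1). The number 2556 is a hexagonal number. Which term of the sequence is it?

Set n(2n−1) = 2556, giving 2n² − n − 2556 = 0.
So n = (1 + 143) / 4 = 144/4 = 36.
Check: 36·(2·36 − 1) = 2556. ✓

36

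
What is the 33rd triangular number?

The 33rd triangular number is n(n+1)/2 with n = 33.
33·34/2 = 1122/2 = 561.

561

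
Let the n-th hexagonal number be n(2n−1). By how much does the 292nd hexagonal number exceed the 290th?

2326

292·(2·292 − 1) = 170236 and 290·(2·290 − 1) = 167910.
Difference: 170236 − 167910 = 2326.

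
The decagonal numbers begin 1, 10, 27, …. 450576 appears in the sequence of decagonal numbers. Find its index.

Set n(4n−3) = 450576, giving 4n² − 3n − 450576 = 0.
The discriminant is 9 + 16·450576 = 7209225, and √7209225 = 2685.
So n = (3 + 2685) / 8 = 2688/8 = 336.

336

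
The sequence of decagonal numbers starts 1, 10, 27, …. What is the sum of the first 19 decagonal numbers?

9310

Σ i(4i−3) = 4Σi² − 3Σi over i = 1..19.
Σi = 190 and Σi² = 2470.
4·2470 − 3·190 = 9310.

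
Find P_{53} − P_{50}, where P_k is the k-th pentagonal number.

462

53·(3·53 − 1)/2 = 4187 and 50·(3·50 − 1)/2 = 3725.
Difference: 4187 − 3725 = 462.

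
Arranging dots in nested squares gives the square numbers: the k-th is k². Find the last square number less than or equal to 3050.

3025

Solve n² ≤ 3050 for integer n.
n = 55 gives 3025 ≤ 3050, while n = 56 gives 3136 > 3050; so the answer is 3025.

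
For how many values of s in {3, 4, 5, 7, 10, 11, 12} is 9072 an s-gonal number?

s = 3: P(3, 134) = 9045 and P(3, 135) = 9180; 9072 is not s-gonal.
s = 4: P(4, 95) = 9025 and P(4, 96) = 9216; 9072 is not s-gonal.
s = 5: P(5, 77) = 8855 and P(5, 78) = 9087; 9072 is not s-gonal.
s = 7: P(7, 60) = 8910 and P(7, 61) = 9211; 9072 is not s-gonal.
s = 10: P(10, 48) = 9072. ✓
s = 11: P(11, 45) = 8955 and P(11, 46) = 9361; 9072 is not s-gonal.
s = 12: P(12, 42) = 8652 and P(12, 43) = 9073; 9072 is not s-gonal.
Hits: s ∈ {10} → 1.

1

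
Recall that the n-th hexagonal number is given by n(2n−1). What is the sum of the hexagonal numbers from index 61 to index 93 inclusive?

Σ i(2i−1) = 2Σi² − Σi over i = 61..93.
Σi = 4371 − 1830 = 2541 and Σi² = 272459 − 73810 = 198649.
2·198649 − 1·2541 = 394757.

394757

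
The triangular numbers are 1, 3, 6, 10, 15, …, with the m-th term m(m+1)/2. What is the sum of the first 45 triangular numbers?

16215

Σ i(i+1)/2 = (Σi² + Σi) / 2 over i = 1..45.
Σi = 1035 and Σi² = 31395.
(1·31395 + 1·1035) / 2 = 32430/2 = 16215.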